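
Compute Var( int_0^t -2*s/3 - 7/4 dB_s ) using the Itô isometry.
Var = t*(64*t^2 + 504*t + 1323)/432

The Itô integral of a deterministic integrand f(s) has mean 0 because each increment f(s) * (B_{s+ds} - B_s) has mean 0. By the Itô isometry:
  Var( int_0^t f(s) dB_s ) = E[ (int_0^t f(s) dB_s)^2 ] = int_0^t f(s)^2 ds.
Here f(s) = -2*s/3 - 7/4, so f(s)^2 = (8*s + 21)^2/144. Integrate:
  int_0^t ((8*s + 21)^2/144) ds = t*(64*t^2 + 504*t + 1323)/432.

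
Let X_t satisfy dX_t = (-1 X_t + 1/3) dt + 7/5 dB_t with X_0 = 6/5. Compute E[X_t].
E[X_t] = 1/3 + 13*exp(-t)/15

Taking expectations and using E[dB_t] = 0, the mean m(t) = E[X_t] satisfies the ODE m'(t) = a m(t) + b with m(0) = x_0. With a = -1, b = 1/3, x_0 = 6/5, the solution is
  m(t) = x_0 * exp(a t) + (b/a) * (exp(a t) - 1)
       = (6/5) * exp((-1) t) + ((1/3)/(-1)) * (exp((-1) t) - 1)
       = 1/3 + 13*exp(-t)/15.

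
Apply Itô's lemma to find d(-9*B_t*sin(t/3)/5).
d(-9*B_t*sin(t/3)/5) = (-3*B_t*cos(t/3)/5) dt + (-9*sin(t/3)/5) dB_t

Itô's formula for f(t, x): d f(t, B_t) = (f_t + (1/2) f_xx) dt + f_x dB_t. Compute partials of f(t, x) = -9*x*sin(t/3)/5:
  f_t(t,x)  = -3*x*cos(t/3)/5
  f_x(t,x)  = -9*sin(t/3)/5
  f_xx(t,x) = 0
Assemble drift = f_t + (1/2) f_xx = -3*x*cos(t/3)/5 and diffusion = f_x = -9*sin(t/3)/5. Substituting x = B_t:
  d(-9*B_t*sin(t/3)/5) = (-3*B_t*cos(t/3)/5) dt + (-9*sin(t/3)/5) dB_t.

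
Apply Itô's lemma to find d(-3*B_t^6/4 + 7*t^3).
d(-3*B_t^6/4 + 7*t^3) = (-45*B_t^4/4 + 21*t^2) dt + (-9*B_t^5/2) dB_t

Itô's formula for f(t, x): d f(t, B_t) = (f_t + (1/2) f_xx) dt + f_x dB_t. Compute partials of f(t, x) = 7*t^3 - 3*x^6/4:
  f_t(t,x)  = 21*t^2
  f_x(t,x)  = -9*x^5/2
  f_xx(t,x) = -45*x^4/2
Assemble drift = f_t + (1/2) f_xx = 21*t^2 - 45*x^4/4 and diffusion = f_x = -9*x^5/2. Substituting x = B_t:
  d(-3*B_t^6/4 + 7*t^3) = (-45*B_t^4/4 + 21*t^2) dt + (-9*B_t^5/2) dB_t.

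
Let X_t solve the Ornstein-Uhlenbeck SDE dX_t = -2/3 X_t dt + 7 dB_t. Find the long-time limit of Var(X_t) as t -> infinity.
lim Var(X_t) = 147/4

The OU SDE dX = -theta X dt + sigma dB admits the integrating factor exp(theta t): d(exp(theta t) X_t) = sigma exp(theta t) dB_t. Integrating from 0 to t gives X_t = x_0 * exp(-theta t) + sigma * int_0^t exp(-theta (t-s)) dB_s for any initial x_0. The Itô integral has variance (by the Itô isometry) sigma^2 * int_0^t exp(-2 theta (t - s)) ds = sigma^2 * (1 - exp(-2 theta t)) / (2 theta), independent of x_0.
With theta = 2/3, sigma = 7:
  Var(X_t) = (7)^2 * (1 - exp(-2*2/3 t)) / (2 * 2/3) = 147/4 - 147*exp(-4*t/3)/4.
As t -> infinity, exp(-2*2/3 t) -> 0, so the stationary variance is sigma^2 / (2 theta) = 147/4.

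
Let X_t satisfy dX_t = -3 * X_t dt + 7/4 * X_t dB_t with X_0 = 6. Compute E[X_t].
E[X_t] = 6*exp(-3*t)

For GBM dX = mu X dt + sigma X dB with X_0 = x_0, apply Itô to Y = log X: dY = (mu - sigma^2/2) dt + sigma dB, so Y_t = log(x_0) + (mu - sigma^2/2) t + sigma B_t and hence X_t = x_0 * exp((mu - sigma^2/2) t + sigma B_t).
With mu = -3, sigma = 7/4, x_0 = 6, this gives:
  X_t = 6 * exp((-145/32) * t + (7/4) * B_t).
Since sigma*B_t ~ Normal(0, sigma^2 t), E[exp(sigma*B_t)] = exp(sigma^2 t / 2); so E[X_t] = x_0 * exp((mu - sigma^2/2) t) * exp(sigma^2 t / 2) = x_0 * exp(mu t) = 6*exp(-3*t).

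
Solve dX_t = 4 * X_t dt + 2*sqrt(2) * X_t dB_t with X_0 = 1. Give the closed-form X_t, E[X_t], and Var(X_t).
X_t = 1 * exp((0) t + (2*sqrt(2)) B_t); E[X_t] = exp(4*t); Var(X_t) = exp(16*t) - exp(8*t)

For GBM dX = mu X dt + sigma X dB with X_0 = x_0, apply Itô to Y = log X: dY = (mu - sigma^2/2) dt + sigma dB, so Y_t = log(x_0) + (mu - sigma^2/2) t + sigma B_t and hence X_t = x_0 * exp((mu - sigma^2/2) t + sigma B_t).
With mu = 4, sigma = 2*sqrt(2), x_0 = 1, this gives:
  X_t = 1 * exp((0) * t + (2*sqrt(2)) * B_t).
Since sigma*B_t ~ Normal(0, sigma^2 t), E[exp(sigma*B_t)] = exp(sigma^2 t / 2); so E[X_t] = x_0 * exp((mu - sigma^2/2) t) * exp(sigma^2 t / 2) = x_0 * exp(mu t) = exp(4*t).
Var(X_t) = E[X_t^2] - (E[X_t])^2 = x_0^2 * exp(2 mu t) * (exp(sigma^2 t) - 1) = exp(16*t) - exp(8*t).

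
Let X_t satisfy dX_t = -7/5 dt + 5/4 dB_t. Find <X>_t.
<X>_t = 25*t/16

For an Itô process dX_t = a(t) dt + b(t) dB_t, the quadratic variation is <X>_t = int_0^t b(s)^2 ds (the drift term does not contribute). Here b(s) = 5/4, so
  b(s)^2 = 25/16.
Integrating from 0 to t:
  <X>_t = int_0^t (25/16) ds = 25*t/16.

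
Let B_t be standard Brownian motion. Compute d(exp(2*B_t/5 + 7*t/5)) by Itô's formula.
d(exp(2*B_t/5 + 7*t/5)) = (37*exp(2*B_t/5 + 7*t/5)/25) dt + (2*exp(2*B_t/5 + 7*t/5)/5) dB_t

Itô's formula for f(t, x): d f(t, B_t) = (f_t + (1/2) f_xx) dt + f_x dB_t. Compute partials of f(t, x) = exp(7*t/5 + 2*x/5):
  f_t(t,x)  = 7*exp(7*t/5 + 2*x/5)/5
  f_x(t,x)  = 2*exp(7*t/5 + 2*x/5)/5
  f_xx(t,x) = 4*exp(7*t/5 + 2*x/5)/25
Assemble drift = f_t + (1/2) f_xx = 37*exp(7*t/5 + 2*x/5)/25 and diffusion = f_x = 2*exp(7*t/5 + 2*x/5)/5. Substituting x = B_t:
  d(exp(2*B_t/5 + 7*t/5)) = (37*exp(2*B_t/5 + 7*t/5)/25) dt + (2*exp(2*B_t/5 + 7*t/5)/5) dB_t.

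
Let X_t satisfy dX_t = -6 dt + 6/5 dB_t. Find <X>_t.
<X>_t = 36*t/25

For an Itô process dX_t = a(t) dt + b(t) dB_t, the quadratic variation is <X>_t = int_0^t b(s)^2 ds (the drift term does not contribute). Here b(s) = 6/5, so
  b(s)^2 = 36/25.
Integrating from 0 to t:
  <X>_t = int_0^t (36/25) ds = 36*t/25.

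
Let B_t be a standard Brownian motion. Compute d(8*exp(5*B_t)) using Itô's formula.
d(8*exp(5*B_t)) = (100*exp(5*B_t)) dt + (40*exp(5*B_t)) dB_t

Itô's formula for f(B_t) gives d f(B_t) = f'(B_t) dB_t + (1/2) f''(B_t) dt. Compute derivatives of f(x) = 8*exp(5*x):
  f'(x)  = 40*exp(5*x)
  f''(x) = 200*exp(5*x)
Substitute x = B_t and multiply the f'' term by 1/2:
  drift     = (1/2) * (200*exp(5*x)) evaluated at B_t = 100*exp(5*B_t)
  diffusion = (40*exp(5*x)) evaluated at B_t = 40*exp(5*B_t)
Therefore d(8*exp(5*B_t)) = (100*exp(5*B_t)) dt + (40*exp(5*B_t)) dB_t.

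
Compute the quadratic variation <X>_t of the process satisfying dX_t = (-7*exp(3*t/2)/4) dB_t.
<X>_t = 49*exp(3*t)/48 - 49/48

For an Itô process dX_t = a(t) dt + b(t) dB_t, the quadratic variation is <X>_t = int_0^t b(s)^2 ds (the drift term does not contribute). Here b(s) = -7*exp(3*s/2)/4, so
  b(s)^2 = 49*exp(3*s)/16.
Integrating from 0 to t:
  <X>_t = int_0^t (49*exp(3*s)/16) ds = 49*exp(3*t)/48 - 49/48.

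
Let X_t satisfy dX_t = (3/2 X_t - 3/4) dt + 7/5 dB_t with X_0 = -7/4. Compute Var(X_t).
Var(X_t) = 49*exp(3*t)/75 - 49/75

The variance V(t) = Var(X_t) satisfies V'(t) = 2 a V(t) + c^2 with V(0) = 0 (drift coefficient is linear in X, diffusion is constant). With a = 3/2, c = 7/5, the solution is
  V(t) = (c^2 / (2 a)) * (exp(2 a t) - 1)
       = ((7/5)^2 / (2*(3/2))) * (exp(3 t) - 1)
       = 49*exp(3*t)/75 - 49/75.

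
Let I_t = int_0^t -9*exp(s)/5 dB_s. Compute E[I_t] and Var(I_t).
E[I_t] = 0; Var(I_t) = 81*exp(2*t)/50 - 81/50

The Itô integral of a deterministic integrand f(s) has mean 0 because each increment f(s) * (B_{s+ds} - B_s) has mean 0. By the Itô isometry:
  Var( int_0^t f(s) dB_s ) = E[ (int_0^t f(s) dB_s)^2 ] = int_0^t f(s)^2 ds.
Here f(s) = -9*exp(s)/5, so f(s)^2 = 81*exp(2*s)/25. Integrate:
  int_0^t (81*exp(2*s)/25) ds = 81*exp(2*t)/50 - 81/50.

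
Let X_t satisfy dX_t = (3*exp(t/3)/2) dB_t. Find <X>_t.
<X>_t = 27*exp(2*t/3)/8 - 27/8

For an Itô process dX_t = a(t) dt + b(t) dB_t, the quadratic variation is <X>_t = int_0^t b(s)^2 ds (the drift term does not contribute). Here b(s) = 3*exp(s/3)/2, so
  b(s)^2 = 9*exp(2*s/3)/4.
Integrating from 0 to t:
  <X>_t = int_0^t (9*exp(2*s/3)/4) ds = 27*exp(2*t/3)/8 - 27/8.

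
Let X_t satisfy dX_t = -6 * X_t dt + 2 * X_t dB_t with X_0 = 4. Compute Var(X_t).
Var(X_t) = (16*exp(4*t) - 16)*exp(-12*t)

For GBM dX = mu X dt + sigma X dB with X_0 = x_0, apply Itô to Y = log X: dY = (mu - sigma^2/2) dt + sigma dB, so Y_t = log(x_0) + (mu - sigma^2/2) t + sigma B_t and hence X_t = x_0 * exp((mu - sigma^2/2) t + sigma B_t).
With mu = -6, sigma = 2, x_0 = 4, this gives:
  X_t = 4 * exp((-8) * t + (2) * B_t).
Since sigma*B_t ~ Normal(0, sigma^2 t), E[exp(sigma*B_t)] = exp(sigma^2 t / 2); so E[X_t] = x_0 * exp((mu - sigma^2/2) t) * exp(sigma^2 t / 2) = x_0 * exp(mu t) = 4*exp(-6*t).
Var(X_t) = E[X_t^2] - (E[X_t])^2 = x_0^2 * exp(2 mu t) * (exp(sigma^2 t) - 1) = (16*exp(4*t) - 16)*exp(-12*t).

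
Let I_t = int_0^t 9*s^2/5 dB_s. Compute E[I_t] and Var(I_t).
E[I_t] = 0; Var(I_t) = 81*t^5/125

The Itô integral of a deterministic integrand f(s) has mean 0 because each increment f(s) * (B_{s+ds} - B_s) has mean 0. By the Itô isometry:
  Var( int_0^t f(s) dB_s ) = E[ (int_0^t f(s) dB_s)^2 ] = int_0^t f(s)^2 ds.
Here f(s) = 9*s^2/5, so f(s)^2 = 81*s^4/25. Integrate:
  int_0^t (81*s^4/25) ds = 81*t^5/125.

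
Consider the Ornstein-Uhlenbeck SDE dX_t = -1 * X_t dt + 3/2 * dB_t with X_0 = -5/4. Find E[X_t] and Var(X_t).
E[X_t] = -5*exp(-t)/4; Var(X_t) = 9/8 - 9*exp(-2*t)/8

The OU SDE dX = -theta X dt + sigma dB admits the integrating factor exp(theta t): d(exp(theta t) X_t) = sigma exp(theta t) dB_t. Integrating from 0 to t:
  X_t = x_0 * exp(-theta t) + sigma * int_0^t exp(-theta (t-s)) dB_s.
The Itô integral has mean 0 and (by the Itô isometry) variance sigma^2 * int_0^t exp(-2 theta (t - s)) ds = sigma^2 * (1 - exp(-2 theta t)) / (2 theta).
With theta = 1, sigma = 3/2, x_0 = -5/4:
  E[X_t] = -5/4 * exp(-1 t) = -5*exp(-t)/4
  Var(X_t) = (3/2)^2 * (1 - exp(-2*1 t)) / (2 * 1) = 9/8 - 9*exp(-2*t)/8.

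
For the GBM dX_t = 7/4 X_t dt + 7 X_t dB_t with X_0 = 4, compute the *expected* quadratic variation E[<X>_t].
E[<X>_t] = 224*exp(105*t/2)/15 - 224/15

<X>_t = int_0^t (7 * X_s)^2 ds. Taking expectation inside the integral: E[<X>_t] = 7^2 * int_0^t E[X_s^2] ds. For GBM, E[X_s^2] = x_0^2 * exp((2 mu + sigma^2) s). Integrating:
  E[<X>_t] = 7^2 * 4^2 * (exp((2*(7/4) + 7^2) t) - 1) / (2*(7/4) + 7^2)
           = 7^2 * 4^2 * (exp((105/2) t) - 1) / (105/2) = 224*exp(105*t/2)/15 - 224/15.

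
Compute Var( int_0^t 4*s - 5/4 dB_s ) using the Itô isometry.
Var = t*(256*t^2 - 240*t + 75)/48

The Itô integral of a deterministic integrand f(s) has mean 0 because each increment f(s) * (B_{s+ds} - B_s) has mean 0. By the Itô isometry:
  Var( int_0^t f(s) dB_s ) = E[ (int_0^t f(s) dB_s)^2 ] = int_0^t f(s)^2 ds.
Here f(s) = 4*s - 5/4, so f(s)^2 = (16*s - 5)^2/16. Integrate:
  int_0^t ((16*s - 5)^2/16) ds = t*(256*t^2 - 240*t + 75)/48.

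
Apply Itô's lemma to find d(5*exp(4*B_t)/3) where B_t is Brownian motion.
d(5*exp(4*B_t)/3) = (40*exp(4*B_t)/3) dt + (20*exp(4*B_t)/3) dB_t

Itô's formula for f(B_t) gives d f(B_t) = f'(B_t) dB_t + (1/2) f''(B_t) dt. Compute derivatives of f(x) = 5*exp(4*x)/3:
  f'(x)  = 20*exp(4*x)/3
  f''(x) = 80*exp(4*x)/3
Substitute x = B_t and multiply the f'' term by 1/2:
  drift     = (1/2) * (80*exp(4*x)/3) evaluated at B_t = 40*exp(4*B_t)/3
  diffusion = (20*exp(4*x)/3) evaluated at B_t = 20*exp(4*B_t)/3
Therefore d(5*exp(4*B_t)/3) = (40*exp(4*B_t)/3) dt + (20*exp(4*B_t)/3) dB_t.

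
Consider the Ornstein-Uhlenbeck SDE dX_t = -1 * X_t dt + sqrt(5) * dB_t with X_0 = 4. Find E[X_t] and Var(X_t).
E[X_t] = 4*exp(-t); Var(X_t) = 5/2 - 5*exp(-2*t)/2

The OU SDE dX = -theta X dt + sigma dB admits the integrating factor exp(theta t): d(exp(theta t) X_t) = sigma exp(theta t) dB_t. Integrating from 0 to t:
  X_t = x_0 * exp(-theta t) + sigma * int_0^t exp(-theta (t-s)) dB_s.
The Itô integral has mean 0 and (by the Itô isometry) variance sigma^2 * int_0^t exp(-2 theta (t - s)) ds = sigma^2 * (1 - exp(-2 theta t)) / (2 theta).
With theta = 1, sigma = sqrt(5), x_0 = 4:
  E[X_t] = 4 * exp(-1 t) = 4*exp(-t)
  Var(X_t) = (sqrt(5))^2 * (1 - exp(-2*1 t)) / (2 * 1) = 5/2 - 5*exp(-2*t)/2.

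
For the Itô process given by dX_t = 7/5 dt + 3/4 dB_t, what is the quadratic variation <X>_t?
<X>_t = 9*t/16

For an Itô process dX_t = a(t) dt + b(t) dB_t, the quadratic variation is <X>_t = int_0^t b(s)^2 ds (the drift term does not contribute). Here b(s) = 3/4, so
  b(s)^2 = 9/16.
Integrating from 0 to t:
  <X>_t = int_0^t (9/16) ds = 9*t/16.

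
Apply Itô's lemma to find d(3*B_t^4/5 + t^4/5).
d(3*B_t^4/5 + t^4/5) = (18*B_t^2/5 + 4*t^3/5) dt + (12*B_t^3/5) dB_t

Itô's formula for f(t, x): d f(t, B_t) = (f_t + (1/2) f_xx) dt + f_x dB_t. Compute partials of f(t, x) = t^4/5 + 3*x^4/5:
  f_t(t,x)  = 4*t^3/5
  f_x(t,x)  = 12*x^3/5
  f_xx(t,x) = 36*x^2/5
Assemble drift = f_t + (1/2) f_xx = 4*t^3/5 + 18*x^2/5 and diffusion = f_x = 12*x^3/5. Substituting x = B_t:
  d(3*B_t^4/5 + t^4/5) = (18*B_t^2/5 + 4*t^3/5) dt + (12*B_t^3/5) dB_t.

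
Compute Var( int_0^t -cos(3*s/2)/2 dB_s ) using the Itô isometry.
Var = t/8 + sin(3*t)/24

The Itô integral of a deterministic integrand f(s) has mean 0 because each increment f(s) * (B_{s+ds} - B_s) has mean 0. By the Itô isometry:
  Var( int_0^t f(s) dB_s ) = E[ (int_0^t f(s) dB_s)^2 ] = int_0^t f(s)^2 ds.
Here f(s) = -cos(3*s/2)/2, so f(s)^2 = cos(3*s/2)^2/4. Integrate:
  int_0^t (cos(3*s/2)^2/4) ds = t/8 + sin(3*t)/24.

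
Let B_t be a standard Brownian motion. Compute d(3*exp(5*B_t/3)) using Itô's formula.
d(3*exp(5*B_t/3)) = (25*exp(5*B_t/3)/6) dt + (5*exp(5*B_t/3)) dB_t

Itô's formula for f(B_t) gives d f(B_t) = f'(B_t) dB_t + (1/2) f''(B_t) dt. Compute derivatives of f(x) = 3*exp(5*x/3):
  f'(x)  = 5*exp(5*x/3)
  f''(x) = 25*exp(5*x/3)/3
Substitute x = B_t and multiply the f'' term by 1/2:
  drift     = (1/2) * (25*exp(5*x/3)/3) evaluated at B_t = 25*exp(5*B_t/3)/6
  diffusion = (5*exp(5*x/3)) evaluated at B_t = 5*exp(5*B_t/3)
Therefore d(3*exp(5*B_t/3)) = (25*exp(5*B_t/3)/6) dt + (5*exp(5*B_t/3)) dB_t.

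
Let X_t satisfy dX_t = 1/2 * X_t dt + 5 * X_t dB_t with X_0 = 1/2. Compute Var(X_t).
Var(X_t) = (exp(25*t) - 1)*exp(t)/4

For GBM dX = mu X dt + sigma X dB with X_0 = x_0, apply Itô to Y = log X: dY = (mu - sigma^2/2) dt + sigma dB, so Y_t = log(x_0) + (mu - sigma^2/2) t + sigma B_t and hence X_t = x_0 * exp((mu - sigma^2/2) t + sigma B_t).
With mu = 1/2, sigma = 5, x_0 = 1/2, this gives:
  X_t = 1/2 * exp((-12) * t + (5) * B_t).
Since sigma*B_t ~ Normal(0, sigma^2 t), E[exp(sigma*B_t)] = exp(sigma^2 t / 2); so E[X_t] = x_0 * exp((mu - sigma^2/2) t) * exp(sigma^2 t / 2) = x_0 * exp(mu t) = exp(t/2)/2.
Var(X_t) = E[X_t^2] - (E[X_t])^2 = x_0^2 * exp(2 mu t) * (exp(sigma^2 t) - 1) = (exp(25*t) - 1)*exp(t)/4.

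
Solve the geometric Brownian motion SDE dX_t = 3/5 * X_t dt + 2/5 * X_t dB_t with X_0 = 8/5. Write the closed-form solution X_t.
X_t = 8/5 * exp((13/25) * t + (2/5) * B_t)

For GBM dX = mu X dt + sigma X dB with X_0 = x_0, apply Itô to Y = log X: dY = (mu - sigma^2/2) dt + sigma dB, so Y_t = log(x_0) + (mu - sigma^2/2) t + sigma B_t and hence X_t = x_0 * exp((mu - sigma^2/2) t + sigma B_t).
With mu = 3/5, sigma = 2/5, x_0 = 8/5, this gives:
  X_t = 8/5 * exp((13/25) * t + (2/5) * B_t).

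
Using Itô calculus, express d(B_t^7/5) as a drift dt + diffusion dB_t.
d(B_t^7/5) = (21*B_t^5/5) dt + (7*B_t^6/5) dB_t

Itô's formula for f(B_t) gives d f(B_t) = f'(B_t) dB_t + (1/2) f''(B_t) dt. Compute derivatives of f(x) = x^7/5:
  f'(x)  = 7*x^6/5
  f''(x) = 42*x^5/5
Substitute x = B_t and multiply the f'' term by 1/2:
  drift     = (1/2) * (42*x^5/5) evaluated at B_t = 21*B_t^5/5
  diffusion = (7*x^6/5) evaluated at B_t = 7*B_t^6/5
Therefore d(B_t^7/5) = (21*B_t^5/5) dt + (7*B_t^6/5) dB_t.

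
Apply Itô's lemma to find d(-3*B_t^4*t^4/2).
d(-3*B_t^4*t^4/2) = (B_t^2*t^3*(-6*B_t^2 - 9*t)) dt + (-6*B_t^3*t^4) dB_t

Itô's formula for f(t, x): d f(t, B_t) = (f_t + (1/2) f_xx) dt + f_x dB_t. Compute partials of f(t, x) = -3*t^4*x^4/2:
  f_t(t,x)  = -6*t^3*x^4
  f_x(t,x)  = -6*t^4*x^3
  f_xx(t,x) = -18*t^4*x^2
Assemble drift = f_t + (1/2) f_xx = t^3*x^2*(-9*t - 6*x^2) and diffusion = f_x = -6*t^4*x^3. Substituting x = B_t:
  d(-3*B_t^4*t^4/2) = (B_t^2*t^3*(-6*B_t^2 - 9*t)) dt + (-6*B_t^3*t^4) dB_t.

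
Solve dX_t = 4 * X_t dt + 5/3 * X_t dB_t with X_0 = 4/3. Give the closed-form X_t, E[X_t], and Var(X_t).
X_t = 4/3 * exp((47/18) t + (5/3) B_t); E[X_t] = 4*exp(4*t)/3; Var(X_t) = 16*(exp(25*t/9) - 1)*exp(8*t)/9

For GBM dX = mu X dt + sigma X dB with X_0 = x_0, apply Itô to Y = log X: dY = (mu - sigma^2/2) dt + sigma dB, so Y_t = log(x_0) + (mu - sigma^2/2) t + sigma B_t and hence X_t = x_0 * exp((mu - sigma^2/2) t + sigma B_t).
With mu = 4, sigma = 5/3, x_0 = 4/3, this gives:
  X_t = 4/3 * exp((47/18) * t + (5/3) * B_t).
Since sigma*B_t ~ Normal(0, sigma^2 t), E[exp(sigma*B_t)] = exp(sigma^2 t / 2); so E[X_t] = x_0 * exp((mu - sigma^2/2) t) * exp(sigma^2 t / 2) = x_0 * exp(mu t) = 4*exp(4*t)/3.
Var(X_t) = E[X_t^2] - (E[X_t])^2 = x_0^2 * exp(2 mu t) * (exp(sigma^2 t) - 1) = 16*(exp(25*t/9) - 1)*exp(8*t)/9.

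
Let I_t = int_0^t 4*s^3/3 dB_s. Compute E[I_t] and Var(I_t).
E[I_t] = 0; Var(I_t) = 16*t^7/63

The Itô integral of a deterministic integrand f(s) has mean 0 because each increment f(s) * (B_{s+ds} - B_s) has mean 0. By the Itô isometry:
  Var( int_0^t f(s) dB_s ) = E[ (int_0^t f(s) dB_s)^2 ] = int_0^t f(s)^2 ds.
Here f(s) = 4*s^3/3, so f(s)^2 = 16*s^6/9. Integrate:
  int_0^t (16*s^6/9) ds = 16*t^7/63.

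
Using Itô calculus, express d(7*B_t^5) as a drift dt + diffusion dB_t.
d(7*B_t^5) = (70*B_t^3) dt + (35*B_t^4) dB_t

Itô's formula for f(B_t) gives d f(B_t) = f'(B_t) dB_t + (1/2) f''(B_t) dt. Compute derivatives of f(x) = 7*x^5:
  f'(x)  = 35*x^4
  f''(x) = 140*x^3
Substitute x = B_t and multiply the f'' term by 1/2:
  drift     = (1/2) * (140*x^3) evaluated at B_t = 70*B_t^3
  diffusion = (35*x^4) evaluated at B_t = 35*B_t^4
Therefore d(7*B_t^5) = (70*B_t^3) dt + (35*B_t^4) dB_t.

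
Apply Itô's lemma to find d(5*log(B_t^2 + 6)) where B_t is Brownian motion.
d(5*log(B_t^2 + 6)) = (5*(6 - B_t^2)/(B_t^2 + 6)^2) dt + (10*B_t/(B_t^2 + 6)) dB_t

Itô's formula for f(B_t) gives d f(B_t) = f'(B_t) dB_t + (1/2) f''(B_t) dt. Compute derivatives of f(x) = 5*log(x^2 + 6):
  f'(x)  = 10*x/(x^2 + 6)
  f''(x) = 10*(6 - x^2)/(x^2 + 6)^2
Substitute x = B_t and multiply the f'' term by 1/2:
  drift     = (1/2) * (10*(6 - x^2)/(x^2 + 6)^2) evaluated at B_t = 5*(6 - B_t^2)/(B_t^2 + 6)^2
  diffusion = (10*x/(x^2 + 6)) evaluated at B_t = 10*B_t/(B_t^2 + 6)
Therefore d(5*log(B_t^2 + 6)) = (5*(6 - B_t^2)/(B_t^2 + 6)^2) dt + (10*B_t/(B_t^2 + 6)) dB_t.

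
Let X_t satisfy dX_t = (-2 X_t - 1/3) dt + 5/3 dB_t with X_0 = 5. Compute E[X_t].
E[X_t] = -1/6 + 31*exp(-2*t)/6

Taking expectations and using E[dB_t] = 0, the mean m(t) = E[X_t] satisfies the ODE m'(t) = a m(t) + b with m(0) = x_0. With a = -2, b = -1/3, x_0 = 5, the solution is
  m(t) = x_0 * exp(a t) + (b/a) * (exp(a t) - 1)
       = 5 * exp((-2) t) + ((-1/3)/(-2)) * (exp((-2) t) - 1)
       = -1/6 + 31*exp(-2*t)/6.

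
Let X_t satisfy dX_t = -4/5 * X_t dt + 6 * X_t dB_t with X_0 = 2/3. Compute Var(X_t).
Var(X_t) = (4*exp(36*t) - 4)*exp(-8*t/5)/9

For GBM dX = mu X dt + sigma X dB with X_0 = x_0, apply Itô to Y = log X: dY = (mu - sigma^2/2) dt + sigma dB, so Y_t = log(x_0) + (mu - sigma^2/2) t + sigma B_t and hence X_t = x_0 * exp((mu - sigma^2/2) t + sigma B_t).
With mu = -4/5, sigma = 6, x_0 = 2/3, this gives:
  X_t = 2/3 * exp((-94/5) * t + (6) * B_t).
Since sigma*B_t ~ Normal(0, sigma^2 t), E[exp(sigma*B_t)] = exp(sigma^2 t / 2); so E[X_t] = x_0 * exp((mu - sigma^2/2) t) * exp(sigma^2 t / 2) = x_0 * exp(mu t) = 2*exp(-4*t/5)/3.
Var(X_t) = E[X_t^2] - (E[X_t])^2 = x_0^2 * exp(2 mu t) * (exp(sigma^2 t) - 1) = (4*exp(36*t) - 4)*exp(-8*t/5)/9.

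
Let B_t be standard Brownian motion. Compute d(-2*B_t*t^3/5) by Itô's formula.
d(-2*B_t*t^3/5) = (-6*B_t*t^2/5) dt + (-2*t^3/5) dB_t

Itô's formula for f(t, x): d f(t, B_t) = (f_t + (1/2) f_xx) dt + f_x dB_t. Compute partials of f(t, x) = -2*t^3*x/5:
  f_t(t,x)  = -6*t^2*x/5
  f_x(t,x)  = -2*t^3/5
  f_xx(t,x) = 0
Assemble drift = f_t + (1/2) f_xx = -6*t^2*x/5 and diffusion = f_x = -2*t^3/5. Substituting x = B_t:
  d(-2*B_t*t^3/5) = (-6*B_t*t^2/5) dt + (-2*t^3/5) dB_t.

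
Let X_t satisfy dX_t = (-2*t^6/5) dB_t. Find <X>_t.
<X>_t = 4*t^13/325

For an Itô process dX_t = a(t) dt + b(t) dB_t, the quadratic variation is <X>_t = int_0^t b(s)^2 ds (the drift term does not contribute). Here b(s) = -2*s^6/5, so
  b(s)^2 = 4*s^12/25.
Integrating from 0 to t:
  <X>_t = int_0^t (4*s^12/25) ds = 4*t^13/325.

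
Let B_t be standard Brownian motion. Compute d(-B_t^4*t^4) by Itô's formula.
d(-B_t^4*t^4) = (B_t^2*t^3*(-4*B_t^2 - 6*t)) dt + (-4*B_t^3*t^4) dB_t

Itô's formula for f(t, x): d f(t, B_t) = (f_t + (1/2) f_xx) dt + f_x dB_t. Compute partials of f(t, x) = -t^4*x^4:
  f_t(t,x)  = -4*t^3*x^4
  f_x(t,x)  = -4*t^4*x^3
  f_xx(t,x) = -12*t^4*x^2
Assemble drift = f_t + (1/2) f_xx = t^3*x^2*(-6*t - 4*x^2) and diffusion = f_x = -4*t^4*x^3. Substituting x = B_t:
  d(-B_t^4*t^4) = (B_t^2*t^3*(-4*B_t^2 - 6*t)) dt + (-4*B_t^3*t^4) dB_t.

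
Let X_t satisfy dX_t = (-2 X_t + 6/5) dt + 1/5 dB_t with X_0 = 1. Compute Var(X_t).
Var(X_t) = 1/100 - exp(-4*t)/100

The variance V(t) = Var(X_t) satisfies V'(t) = 2 a V(t) + c^2 with V(0) = 0 (drift coefficient is linear in X, diffusion is constant). With a = -2, c = 1/5, the solution is
  V(t) = (c^2 / (2 a)) * (exp(2 a t) - 1)
       = ((1/5)^2 / (2*(-2))) * (exp((-4) t) - 1)
       = 1/100 - exp(-4*t)/100.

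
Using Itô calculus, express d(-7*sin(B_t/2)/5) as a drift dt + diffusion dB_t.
d(-7*sin(B_t/2)/5) = (7*sin(B_t/2)/40) dt + (-7*cos(B_t/2)/10) dB_t

Itô's formula for f(B_t) gives d f(B_t) = f'(B_t) dB_t + (1/2) f''(B_t) dt. Compute derivatives of f(x) = -7*sin(x/2)/5:
  f'(x)  = -7*cos(x/2)/10
  f''(x) = 7*sin(x/2)/20
Substitute x = B_t and multiply the f'' term by 1/2:
  drift     = (1/2) * (7*sin(x/2)/20) evaluated at B_t = 7*sin(B_t/2)/40
  diffusion = (-7*cos(x/2)/10) evaluated at B_t = -7*cos(B_t/2)/10
Therefore d(-7*sin(B_t/2)/5) = (7*sin(B_t/2)/40) dt + (-7*cos(B_t/2)/10) dB_t.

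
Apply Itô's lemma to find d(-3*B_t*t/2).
d(-3*B_t*t/2) = (-3*B_t/2) dt + (-3*t/2) dB_t

Itô's formula for f(t, x): d f(t, B_t) = (f_t + (1/2) f_xx) dt + f_x dB_t. Compute partials of f(t, x) = -3*t*x/2:
  f_t(t,x)  = -3*x/2
  f_x(t,x)  = -3*t/2
  f_xx(t,x) = 0
Assemble drift = f_t + (1/2) f_xx = -3*x/2 and diffusion = f_x = -3*t/2. Substituting x = B_t:
  d(-3*B_t*t/2) = (-3*B_t/2) dt + (-3*t/2) dB_t.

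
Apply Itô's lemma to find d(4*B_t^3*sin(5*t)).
d(4*B_t^3*sin(5*t)) = (20*B_t^3*cos(5*t) + 12*B_t*sin(5*t)) dt + (12*B_t^2*sin(5*t)) dB_t

Itô's formula for f(t, x): d f(t, B_t) = (f_t + (1/2) f_xx) dt + f_x dB_t. Compute partials of f(t, x) = 4*x^3*sin(5*t):
  f_t(t,x)  = 20*x^3*cos(5*t)
  f_x(t,x)  = 12*x^2*sin(5*t)
  f_xx(t,x) = 24*x*sin(5*t)
Assemble drift = f_t + (1/2) f_xx = 20*x^3*cos(5*t) + 12*x*sin(5*t) and diffusion = f_x = 12*x^2*sin(5*t). Substituting x = B_t:
  d(4*B_t^3*sin(5*t)) = (20*B_t^3*cos(5*t) + 12*B_t*sin(5*t)) dt + (12*B_t^2*sin(5*t)) dB_t.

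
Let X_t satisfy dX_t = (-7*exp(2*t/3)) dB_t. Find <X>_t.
<X>_t = 147*exp(4*t/3)/4 - 147/4

For an Itô process dX_t = a(t) dt + b(t) dB_t, the quadratic variation is <X>_t = int_0^t b(s)^2 ds (the drift term does not contribute). Here b(s) = -7*exp(2*s/3), so
  b(s)^2 = 49*exp(4*s/3).
Integrating from 0 to t:
  <X>_t = int_0^t (49*exp(4*s/3)) ds = 147*exp(4*t/3)/4 - 147/4.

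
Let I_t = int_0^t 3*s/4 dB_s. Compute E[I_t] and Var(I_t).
E[I_t] = 0; Var(I_t) = 3*t^3/16

The Itô integral of a deterministic integrand f(s) has mean 0 because each increment f(s) * (B_{s+ds} - B_s) has mean 0. By the Itô isometry:
  Var( int_0^t f(s) dB_s ) = E[ (int_0^t f(s) dB_s)^2 ] = int_0^t f(s)^2 ds.
Here f(s) = 3*s/4, so f(s)^2 = 9*s^2/16. Integrate:
  int_0^t (9*s^2/16) ds = 3*t^3/16.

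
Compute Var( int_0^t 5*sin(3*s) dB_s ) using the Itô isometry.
Var = 25*t/2 - 25*sin(6*t)/12

The Itô integral of a deterministic integrand f(s) has mean 0 because each increment f(s) * (B_{s+ds} - B_s) has mean 0. By the Itô isometry:
  Var( int_0^t f(s) dB_s ) = E[ (int_0^t f(s) dB_s)^2 ] = int_0^t f(s)^2 ds.
Here f(s) = 5*sin(3*s), so f(s)^2 = 25*sin(3*s)^2. Integrate:
  int_0^t (25*sin(3*s)^2) ds = 25*t/2 - 25*sin(6*t)/12.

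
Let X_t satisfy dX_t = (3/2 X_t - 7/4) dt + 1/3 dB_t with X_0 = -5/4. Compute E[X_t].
E[X_t] = 7/6 - 29*exp(3*t/2)/12

Taking expectations and using E[dB_t] = 0, the mean m(t) = E[X_t] satisfies the ODE m'(t) = a m(t) + b with m(0) = x_0. With a = 3/2, b = -7/4, x_0 = -5/4, the solution is
  m(t) = x_0 * exp(a t) + (b/a) * (exp(a t) - 1)
       = (-5/4) * exp((3/2) t) + ((-7/4)/(3/2)) * (exp((3/2) t) - 1)
       = 7/6 - 29*exp(3*t/2)/12.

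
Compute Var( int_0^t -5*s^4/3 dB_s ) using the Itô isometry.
Var = 25*t^9/81

The Itô integral of a deterministic integrand f(s) has mean 0 because each increment f(s) * (B_{s+ds} - B_s) has mean 0. By the Itô isometry:
  Var( int_0^t f(s) dB_s ) = E[ (int_0^t f(s) dB_s)^2 ] = int_0^t f(s)^2 ds.
Here f(s) = -5*s^4/3, so f(s)^2 = 25*s^8/9. Integrate:
  int_0^t (25*s^8/9) ds = 25*t^9/81.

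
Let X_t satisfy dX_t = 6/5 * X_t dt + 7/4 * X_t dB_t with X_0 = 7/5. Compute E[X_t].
E[X_t] = 7*exp(6*t/5)/5

For GBM dX = mu X dt + sigma X dB with X_0 = x_0, apply Itô to Y = log X: dY = (mu - sigma^2/2) dt + sigma dB, so Y_t = log(x_0) + (mu - sigma^2/2) t + sigma B_t and hence X_t = x_0 * exp((mu - sigma^2/2) t + sigma B_t).
With mu = 6/5, sigma = 7/4, x_0 = 7/5, this gives:
  X_t = 7/5 * exp((-53/160) * t + (7/4) * B_t).
Since sigma*B_t ~ Normal(0, sigma^2 t), E[exp(sigma*B_t)] = exp(sigma^2 t / 2); so E[X_t] = x_0 * exp((mu - sigma^2/2) t) * exp(sigma^2 t / 2) = x_0 * exp(mu t) = 7*exp(6*t/5)/5.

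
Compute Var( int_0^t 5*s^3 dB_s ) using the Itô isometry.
Var = 25*t^7/7

The Itô integral of a deterministic integrand f(s) has mean 0 because each increment f(s) * (B_{s+ds} - B_s) has mean 0. By the Itô isometry:
  Var( int_0^t f(s) dB_s ) = E[ (int_0^t f(s) dB_s)^2 ] = int_0^t f(s)^2 ds.
Here f(s) = 5*s^3, so f(s)^2 = 25*s^6. Integrate:
  int_0^t (25*s^6) ds = 25*t^7/7.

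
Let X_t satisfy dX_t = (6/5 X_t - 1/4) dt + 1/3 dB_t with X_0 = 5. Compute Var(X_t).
Var(X_t) = 5*exp(12*t/5)/108 - 5/108

The variance V(t) = Var(X_t) satisfies V'(t) = 2 a V(t) + c^2 with V(0) = 0 (drift coefficient is linear in X, diffusion is constant). With a = 6/5, c = 1/3, the solution is
  V(t) = (c^2 / (2 a)) * (exp(2 a t) - 1)
       = ((1/3)^2 / (2*(6/5))) * (exp((12/5) t) - 1)
       = 5*exp(12*t/5)/108 - 5/108.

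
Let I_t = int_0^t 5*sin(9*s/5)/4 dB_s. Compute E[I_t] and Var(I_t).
E[I_t] = 0; Var(I_t) = 25*t/32 - 125*sin(18*t/5)/576

The Itô integral of a deterministic integrand f(s) has mean 0 because each increment f(s) * (B_{s+ds} - B_s) has mean 0. By the Itô isometry:
  Var( int_0^t f(s) dB_s ) = E[ (int_0^t f(s) dB_s)^2 ] = int_0^t f(s)^2 ds.
Here f(s) = 5*sin(9*s/5)/4, so f(s)^2 = 25*sin(9*s/5)^2/16. Integrate:
  int_0^t (25*sin(9*s/5)^2/16) ds = 25*t/32 - 125*sin(18*t/5)/576.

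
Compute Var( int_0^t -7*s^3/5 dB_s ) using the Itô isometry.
Var = 7*t^7/25

The Itô integral of a deterministic integrand f(s) has mean 0 because each increment f(s) * (B_{s+ds} - B_s) has mean 0. By the Itô isometry:
  Var( int_0^t f(s) dB_s ) = E[ (int_0^t f(s) dB_s)^2 ] = int_0^t f(s)^2 ds.
Here f(s) = -7*s^3/5, so f(s)^2 = 49*s^6/25. Integrate:
  int_0^t (49*s^6/25) ds = 7*t^7/25.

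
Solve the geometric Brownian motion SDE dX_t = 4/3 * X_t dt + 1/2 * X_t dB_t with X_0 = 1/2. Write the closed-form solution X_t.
X_t = 1/2 * exp((29/24) * t + (1/2) * B_t)

For GBM dX = mu X dt + sigma X dB with X_0 = x_0, apply Itô to Y = log X: dY = (mu - sigma^2/2) dt + sigma dB, so Y_t = log(x_0) + (mu - sigma^2/2) t + sigma B_t and hence X_t = x_0 * exp((mu - sigma^2/2) t + sigma B_t).
With mu = 4/3, sigma = 1/2, x_0 = 1/2, this gives:
  X_t = 1/2 * exp((29/24) * t + (1/2) * B_t).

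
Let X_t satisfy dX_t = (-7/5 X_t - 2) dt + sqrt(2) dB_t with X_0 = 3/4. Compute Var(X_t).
Var(X_t) = 5/7 - 5*exp(-14*t/5)/7

The variance V(t) = Var(X_t) satisfies V'(t) = 2 a V(t) + c^2 with V(0) = 0 (drift coefficient is linear in X, diffusion is constant). With a = -7/5, c = sqrt(2), the solution is
  V(t) = (c^2 / (2 a)) * (exp(2 a t) - 1)
       = (sqrt(2)^2 / (2*(-7/5))) * (exp((-14/5) t) - 1)
       = 5/7 - 5*exp(-14*t/5)/7.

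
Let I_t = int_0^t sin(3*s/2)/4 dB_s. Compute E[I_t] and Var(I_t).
E[I_t] = 0; Var(I_t) = t/32 - sin(3*t)/96

The Itô integral of a deterministic integrand f(s) has mean 0 because each increment f(s) * (B_{s+ds} - B_s) has mean 0. By the Itô isometry:
  Var( int_0^t f(s) dB_s ) = E[ (int_0^t f(s) dB_s)^2 ] = int_0^t f(s)^2 ds.
Here f(s) = sin(3*s/2)/4, so f(s)^2 = sin(3*s/2)^2/16. Integrate:
  int_0^t (sin(3*s/2)^2/16) ds = t/32 - sin(3*t)/96.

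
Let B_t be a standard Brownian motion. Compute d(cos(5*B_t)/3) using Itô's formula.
d(cos(5*B_t)/3) = (-25*cos(5*B_t)/6) dt + (-5*sin(5*B_t)/3) dB_t

Itô's formula for f(B_t) gives d f(B_t) = f'(B_t) dB_t + (1/2) f''(B_t) dt. Compute derivatives of f(x) = cos(5*x)/3:
  f'(x)  = -5*sin(5*x)/3
  f''(x) = -25*cos(5*x)/3
Substitute x = B_t and multiply the f'' term by 1/2:
  drift     = (1/2) * (-25*cos(5*x)/3) evaluated at B_t = -25*cos(5*B_t)/6
  diffusion = (-5*sin(5*x)/3) evaluated at B_t = -5*sin(5*B_t)/3
Therefore d(cos(5*B_t)/3) = (-25*cos(5*B_t)/6) dt + (-5*sin(5*B_t)/3) dB_t.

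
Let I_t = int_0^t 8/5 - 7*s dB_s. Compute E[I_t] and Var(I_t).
E[I_t] = 0; Var(I_t) = t*(1225*t^2 - 840*t + 192)/75

The Itô integral of a deterministic integrand f(s) has mean 0 because each increment f(s) * (B_{s+ds} - B_s) has mean 0. By the Itô isometry:
  Var( int_0^t f(s) dB_s ) = E[ (int_0^t f(s) dB_s)^2 ] = int_0^t f(s)^2 ds.
Here f(s) = 8/5 - 7*s, so f(s)^2 = (35*s - 8)^2/25. Integrate:
  int_0^t ((35*s - 8)^2/25) ds = t*(1225*t^2 - 840*t + 192)/75.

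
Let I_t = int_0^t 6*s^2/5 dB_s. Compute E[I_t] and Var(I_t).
E[I_t] = 0; Var(I_t) = 36*t^5/125

The Itô integral of a deterministic integrand f(s) has mean 0 because each increment f(s) * (B_{s+ds} - B_s) has mean 0. By the Itô isometry:
  Var( int_0^t f(s) dB_s ) = E[ (int_0^t f(s) dB_s)^2 ] = int_0^t f(s)^2 ds.
Here f(s) = 6*s^2/5, so f(s)^2 = 36*s^4/25. Integrate:
  int_0^t (36*s^4/25) ds = 36*t^5/125.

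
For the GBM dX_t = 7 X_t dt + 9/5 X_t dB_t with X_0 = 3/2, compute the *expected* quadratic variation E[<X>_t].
E[<X>_t] = 729*exp(431*t/25)/1724 - 729/1724

<X>_t = int_0^t ((9/5) * X_s)^2 ds. Taking expectation inside the integral: E[<X>_t] = (9/5)^2 * int_0^t E[X_s^2] ds. For GBM, E[X_s^2] = x_0^2 * exp((2 mu + sigma^2) s). Integrating:
  E[<X>_t] = (9/5)^2 * (3/2)^2 * (exp((2*7 + (9/5)^2) t) - 1) / (2*7 + (9/5)^2)
           = (9/5)^2 * (3/2)^2 * (exp((431/25) t) - 1) / (431/25) = 729*exp(431*t/25)/1724 - 729/1724.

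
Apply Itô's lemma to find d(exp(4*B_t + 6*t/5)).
d(exp(4*B_t + 6*t/5)) = (46*exp(4*B_t + 6*t/5)/5) dt + (4*exp(4*B_t + 6*t/5)) dB_t

Itô's formula for f(t, x): d f(t, B_t) = (f_t + (1/2) f_xx) dt + f_x dB_t. Compute partials of f(t, x) = exp(6*t/5 + 4*x):
  f_t(t,x)  = 6*exp(6*t/5 + 4*x)/5
  f_x(t,x)  = 4*exp(6*t/5 + 4*x)
  f_xx(t,x) = 16*exp(6*t/5 + 4*x)
Assemble drift = f_t + (1/2) f_xx = 46*exp(6*t/5 + 4*x)/5 and diffusion = f_x = 4*exp(6*t/5 + 4*x). Substituting x = B_t:
  d(exp(4*B_t + 6*t/5)) = (46*exp(4*B_t + 6*t/5)/5) dt + (4*exp(4*B_t + 6*t/5)) dB_t.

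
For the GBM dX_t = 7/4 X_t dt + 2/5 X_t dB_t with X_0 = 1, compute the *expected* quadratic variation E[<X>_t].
E[<X>_t] = 8*exp(183*t/50)/183 - 8/183

<X>_t = int_0^t ((2/5) * X_s)^2 ds. Taking expectation inside the integral: E[<X>_t] = (2/5)^2 * int_0^t E[X_s^2] ds. For GBM, E[X_s^2] = x_0^2 * exp((2 mu + sigma^2) s). Integrating:
  E[<X>_t] = (2/5)^2 * 1^2 * (exp((2*(7/4) + (2/5)^2) t) - 1) / (2*(7/4) + (2/5)^2)
           = (2/5)^2 * 1^2 * (exp((183/50) t) - 1) / (183/50) = 8*exp(183*t/50)/183 - 8/183.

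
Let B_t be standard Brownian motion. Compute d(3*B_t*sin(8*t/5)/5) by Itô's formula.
d(3*B_t*sin(8*t/5)/5) = (24*B_t*cos(8*t/5)/25) dt + (3*sin(8*t/5)/5) dB_t

Itô's formula for f(t, x): d f(t, B_t) = (f_t + (1/2) f_xx) dt + f_x dB_t. Compute partials of f(t, x) = 3*x*sin(8*t/5)/5:
  f_t(t,x)  = 24*x*cos(8*t/5)/25
  f_x(t,x)  = 3*sin(8*t/5)/5
  f_xx(t,x) = 0
Assemble drift = f_t + (1/2) f_xx = 24*x*cos(8*t/5)/25 and diffusion = f_x = 3*sin(8*t/5)/5. Substituting x = B_t:
  d(3*B_t*sin(8*t/5)/5) = (24*B_t*cos(8*t/5)/25) dt + (3*sin(8*t/5)/5) dB_t.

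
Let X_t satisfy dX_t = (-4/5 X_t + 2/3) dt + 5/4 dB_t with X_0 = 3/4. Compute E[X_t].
E[X_t] = 5/6 - exp(-4*t/5)/12

Taking expectations and using E[dB_t] = 0, the mean m(t) = E[X_t] satisfies the ODE m'(t) = a m(t) + b with m(0) = x_0. With a = -4/5, b = 2/3, x_0 = 3/4, the solution is
  m(t) = x_0 * exp(a t) + (b/a) * (exp(a t) - 1)
       = (3/4) * exp((-4/5) t) + ((2/3)/(-4/5)) * (exp((-4/5) t) - 1)
       = 5/6 - exp(-4*t/5)/12.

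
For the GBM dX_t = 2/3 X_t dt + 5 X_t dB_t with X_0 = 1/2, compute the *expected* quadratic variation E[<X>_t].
E[<X>_t] = 75*exp(79*t/3)/316 - 75/316

<X>_t = int_0^t (5 * X_s)^2 ds. Taking expectation inside the integral: E[<X>_t] = 5^2 * int_0^t E[X_s^2] ds. For GBM, E[X_s^2] = x_0^2 * exp((2 mu + sigma^2) s). Integrating:
  E[<X>_t] = 5^2 * (1/2)^2 * (exp((2*(2/3) + 5^2) t) - 1) / (2*(2/3) + 5^2)
           = 5^2 * (1/2)^2 * (exp((79/3) t) - 1) / (79/3) = 75*exp(79*t/3)/316 - 75/316.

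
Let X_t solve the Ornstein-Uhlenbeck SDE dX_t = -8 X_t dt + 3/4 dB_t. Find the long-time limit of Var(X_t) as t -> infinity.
lim Var(X_t) = 9/256

The OU SDE dX = -theta X dt + sigma dB admits the integrating factor exp(theta t): d(exp(theta t) X_t) = sigma exp(theta t) dB_t. Integrating from 0 to t gives X_t = x_0 * exp(-theta t) + sigma * int_0^t exp(-theta (t-s)) dB_s for any initial x_0. The Itô integral has variance (by the Itô isometry) sigma^2 * int_0^t exp(-2 theta (t - s)) ds = sigma^2 * (1 - exp(-2 theta t)) / (2 theta), independent of x_0.
With theta = 8, sigma = 3/4:
  Var(X_t) = (3/4)^2 * (1 - exp(-2*8 t)) / (2 * 8) = 9/256 - 9*exp(-16*t)/256.
As t -> infinity, exp(-2*8 t) -> 0, so the stationary variance is sigma^2 / (2 theta) = 9/256.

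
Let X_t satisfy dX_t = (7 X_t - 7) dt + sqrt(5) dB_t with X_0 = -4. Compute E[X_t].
E[X_t] = 1 - 5*exp(7*t)

Taking expectations and using E[dB_t] = 0, the mean m(t) = E[X_t] satisfies the ODE m'(t) = a m(t) + b with m(0) = x_0. With a = 7, b = -7, x_0 = -4, the solution is
  m(t) = x_0 * exp(a t) + (b/a) * (exp(a t) - 1)
       = (-4) * exp(7 t) + ((-7)/7) * (exp(7 t) - 1)
       = 1 - 5*exp(7*t).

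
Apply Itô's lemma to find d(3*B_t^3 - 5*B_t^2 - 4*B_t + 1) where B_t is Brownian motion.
d(3*B_t^3 - 5*B_t^2 - 4*B_t + 1) = (9*B_t - 5) dt + (9*B_t^2 - 10*B_t - 4) dB_t

Itô's formula for f(B_t) gives d f(B_t) = f'(B_t) dB_t + (1/2) f''(B_t) dt. Compute derivatives of f(x) = 3*x^3 - 5*x^2 - 4*x + 1:
  f'(x)  = 9*x^2 - 10*x - 4
  f''(x) = 18*x - 10
Substitute x = B_t and multiply the f'' term by 1/2:
  drift     = (1/2) * (18*x - 10) evaluated at B_t = 9*B_t - 5
  diffusion = (9*x^2 - 10*x - 4) evaluated at B_t = 9*B_t^2 - 10*B_t - 4
Therefore d(3*B_t^3 - 5*B_t^2 - 4*B_t + 1) = (9*B_t - 5) dt + (9*B_t^2 - 10*B_t - 4) dB_t.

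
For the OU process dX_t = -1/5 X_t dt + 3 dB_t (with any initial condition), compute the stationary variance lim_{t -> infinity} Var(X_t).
lim Var(X_t) = 45/2

The OU SDE dX = -theta X dt + sigma dB admits the integrating factor exp(theta t): d(exp(theta t) X_t) = sigma exp(theta t) dB_t. Integrating from 0 to t gives X_t = x_0 * exp(-theta t) + sigma * int_0^t exp(-theta (t-s)) dB_s for any initial x_0. The Itô integral has variance (by the Itô isometry) sigma^2 * int_0^t exp(-2 theta (t - s)) ds = sigma^2 * (1 - exp(-2 theta t)) / (2 theta), independent of x_0.
With theta = 1/5, sigma = 3:
  Var(X_t) = (3)^2 * (1 - exp(-2*1/5 t)) / (2 * 1/5) = 45/2 - 45*exp(-2*t/5)/2.
As t -> infinity, exp(-2*1/5 t) -> 0, so the stationary variance is sigma^2 / (2 theta) = 45/2.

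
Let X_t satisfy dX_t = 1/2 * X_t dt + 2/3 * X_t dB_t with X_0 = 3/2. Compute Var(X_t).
Var(X_t) = 9*(exp(4*t/9) - 1)*exp(t)/4

For GBM dX = mu X dt + sigma X dB with X_0 = x_0, apply Itô to Y = log X: dY = (mu - sigma^2/2) dt + sigma dB, so Y_t = log(x_0) + (mu - sigma^2/2) t + sigma B_t and hence X_t = x_0 * exp((mu - sigma^2/2) t + sigma B_t).
With mu = 1/2, sigma = 2/3, x_0 = 3/2, this gives:
  X_t = 3/2 * exp((5/18) * t + (2/3) * B_t).
Since sigma*B_t ~ Normal(0, sigma^2 t), E[exp(sigma*B_t)] = exp(sigma^2 t / 2); so E[X_t] = x_0 * exp((mu - sigma^2/2) t) * exp(sigma^2 t / 2) = x_0 * exp(mu t) = 3*exp(t/2)/2.
Var(X_t) = E[X_t^2] - (E[X_t])^2 = x_0^2 * exp(2 mu t) * (exp(sigma^2 t) - 1) = 9*(exp(4*t/9) - 1)*exp(t)/4.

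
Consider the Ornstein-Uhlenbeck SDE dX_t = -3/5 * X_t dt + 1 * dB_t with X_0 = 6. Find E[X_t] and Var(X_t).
E[X_t] = 6*exp(-3*t/5); Var(X_t) = 5/6 - 5*exp(-6*t/5)/6

The OU SDE dX = -theta X dt + sigma dB admits the integrating factor exp(theta t): d(exp(theta t) X_t) = sigma exp(theta t) dB_t. Integrating from 0 to t:
  X_t = x_0 * exp(-theta t) + sigma * int_0^t exp(-theta (t-s)) dB_s.
The Itô integral has mean 0 and (by the Itô isometry) variance sigma^2 * int_0^t exp(-2 theta (t - s)) ds = sigma^2 * (1 - exp(-2 theta t)) / (2 theta).
With theta = 3/5, sigma = 1, x_0 = 6:
  E[X_t] = 6 * exp(-3/5 t) = 6*exp(-3*t/5)
  Var(X_t) = (1)^2 * (1 - exp(-2*3/5 t)) / (2 * 3/5) = 5/6 - 5*exp(-6*t/5)/6.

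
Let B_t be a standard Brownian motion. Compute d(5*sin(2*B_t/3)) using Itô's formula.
d(5*sin(2*B_t/3)) = (-10*sin(2*B_t/3)/9) dt + (10*cos(2*B_t/3)/3) dB_t

Itô's formula for f(B_t) gives d f(B_t) = f'(B_t) dB_t + (1/2) f''(B_t) dt. Compute derivatives of f(x) = 5*sin(2*x/3):
  f'(x)  = 10*cos(2*x/3)/3
  f''(x) = -20*sin(2*x/3)/9
Substitute x = B_t and multiply the f'' term by 1/2:
  drift     = (1/2) * (-20*sin(2*x/3)/9) evaluated at B_t = -10*sin(2*B_t/3)/9
  diffusion = (10*cos(2*x/3)/3) evaluated at B_t = 10*cos(2*B_t/3)/3
Therefore d(5*sin(2*B_t/3)) = (-10*sin(2*B_t/3)/9) dt + (10*cos(2*B_t/3)/3) dB_t.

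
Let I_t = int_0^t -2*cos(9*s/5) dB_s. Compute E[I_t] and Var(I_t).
E[I_t] = 0; Var(I_t) = 2*t + 5*sin(18*t/5)/9

The Itô integral of a deterministic integrand f(s) has mean 0 because each increment f(s) * (B_{s+ds} - B_s) has mean 0. By the Itô isometry:
  Var( int_0^t f(s) dB_s ) = E[ (int_0^t f(s) dB_s)^2 ] = int_0^t f(s)^2 ds.
Here f(s) = -2*cos(9*s/5), so f(s)^2 = 4*cos(9*s/5)^2. Integrate:
  int_0^t (4*cos(9*s/5)^2) ds = 2*t + 5*sin(18*t/5)/9.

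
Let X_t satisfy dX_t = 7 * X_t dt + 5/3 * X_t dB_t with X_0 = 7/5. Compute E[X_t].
E[X_t] = 7*exp(7*t)/5

For GBM dX = mu X dt + sigma X dB with X_0 = x_0, apply Itô to Y = log X: dY = (mu - sigma^2/2) dt + sigma dB, so Y_t = log(x_0) + (mu - sigma^2/2) t + sigma B_t and hence X_t = x_0 * exp((mu - sigma^2/2) t + sigma B_t).
With mu = 7, sigma = 5/3, x_0 = 7/5, this gives:
  X_t = 7/5 * exp((101/18) * t + (5/3) * B_t).
Since sigma*B_t ~ Normal(0, sigma^2 t), E[exp(sigma*B_t)] = exp(sigma^2 t / 2); so E[X_t] = x_0 * exp((mu - sigma^2/2) t) * exp(sigma^2 t / 2) = x_0 * exp(mu t) = 7*exp(7*t)/5.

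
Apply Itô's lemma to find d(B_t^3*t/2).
d(B_t^3*t/2) = (B_t*(B_t^2 + 3*t)/2) dt + (3*B_t^2*t/2) dB_t

Itô's formula for f(t, x): d f(t, B_t) = (f_t + (1/2) f_xx) dt + f_x dB_t. Compute partials of f(t, x) = t*x^3/2:
  f_t(t,x)  = x^3/2
  f_x(t,x)  = 3*t*x^2/2
  f_xx(t,x) = 3*t*x
Assemble drift = f_t + (1/2) f_xx = x*(3*t + x^2)/2 and diffusion = f_x = 3*t*x^2/2. Substituting x = B_t:
  d(B_t^3*t/2) = (B_t*(B_t^2 + 3*t)/2) dt + (3*B_t^2*t/2) dB_t.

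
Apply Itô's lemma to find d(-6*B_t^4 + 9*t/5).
d(-6*B_t^4 + 9*t/5) = (9/5 - 36*B_t^2) dt + (-24*B_t^3) dB_t

Itô's formula for f(t, x): d f(t, B_t) = (f_t + (1/2) f_xx) dt + f_x dB_t. Compute partials of f(t, x) = 9*t/5 - 6*x^4:
  f_t(t,x)  = 9/5
  f_x(t,x)  = -24*x^3
  f_xx(t,x) = -72*x^2
Assemble drift = f_t + (1/2) f_xx = 9/5 - 36*x^2 and diffusion = f_x = -24*x^3. Substituting x = B_t:
  d(-6*B_t^4 + 9*t/5) = (9/5 - 36*B_t^2) dt + (-24*B_t^3) dB_t.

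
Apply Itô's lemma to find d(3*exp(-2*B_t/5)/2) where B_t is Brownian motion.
d(3*exp(-2*B_t/5)/2) = (3*exp(-2*B_t/5)/25) dt + (-3*exp(-2*B_t/5)/5) dB_t

Itô's formula for f(B_t) gives d f(B_t) = f'(B_t) dB_t + (1/2) f''(B_t) dt. Compute derivatives of f(x) = 3*exp(-2*x/5)/2:
  f'(x)  = -3*exp(-2*x/5)/5
  f''(x) = 6*exp(-2*x/5)/25
Substitute x = B_t and multiply the f'' term by 1/2:
  drift     = (1/2) * (6*exp(-2*x/5)/25) evaluated at B_t = 3*exp(-2*B_t/5)/25
  diffusion = (-3*exp(-2*x/5)/5) evaluated at B_t = -3*exp(-2*B_t/5)/5
Therefore d(3*exp(-2*B_t/5)/2) = (3*exp(-2*B_t/5)/25) dt + (-3*exp(-2*B_t/5)/5) dB_t.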